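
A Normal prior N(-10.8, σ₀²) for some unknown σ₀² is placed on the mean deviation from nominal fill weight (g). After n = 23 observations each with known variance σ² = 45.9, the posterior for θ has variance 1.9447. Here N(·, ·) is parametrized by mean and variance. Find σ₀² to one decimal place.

σ₀² = 76.2

For the Normal–Normal model with known σ², precisions add: τ_n = τ₀ + n/σ².
So 1/σ₀² = 1/1.9447 − 23/45.9 = 0.514218 − 0.501089 = 0.013129.
Hence σ₀² = 1/0.013129 ≈ 76.2.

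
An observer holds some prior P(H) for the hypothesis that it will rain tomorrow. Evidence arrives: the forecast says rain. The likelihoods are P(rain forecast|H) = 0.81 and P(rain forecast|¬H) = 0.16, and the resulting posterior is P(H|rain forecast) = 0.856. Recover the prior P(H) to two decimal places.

P(H) = 0.54

Bayes' rule in odds form gives O(H|E) = O(H)·[P(E|H)/P(E|¬H)], hence O(H) = O(H|E)/LR.
Posterior odds = 0.856/(1−0.856) = 5.9444. LR = 0.81/0.16 = 5.0625.
Prior odds = 5.9444/5.0625 = 1.1742, so P(H) = 1.1742/(1+1.1742) ≈ 0.54.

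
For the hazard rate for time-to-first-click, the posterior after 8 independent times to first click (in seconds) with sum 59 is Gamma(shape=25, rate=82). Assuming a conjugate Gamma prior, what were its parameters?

Gamma(shape=17, rate=23)

For an exponential likelihood with a Gamma(α, β) prior on the rate, n observations with total T give posterior Gamma(α+n, β+T).
So α = 25 − 8 = 17 and β = 82 − 59 = 23.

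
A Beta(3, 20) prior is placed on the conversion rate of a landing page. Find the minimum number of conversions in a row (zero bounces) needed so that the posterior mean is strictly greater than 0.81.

k = 83

After k conversions and 0 bounces the posterior is Beta(3+k, 20), with mean (3+k)/(3+20+k).
Set (3+k)/(23+k) > 0.81 and solve: k > (0.81·23 − 3)/(1 − 0.81) = 82.263.
The smallest integer exceeding 82.263 is 83, and checking k=83: (86)/(106) = 0.8113 > 0.81.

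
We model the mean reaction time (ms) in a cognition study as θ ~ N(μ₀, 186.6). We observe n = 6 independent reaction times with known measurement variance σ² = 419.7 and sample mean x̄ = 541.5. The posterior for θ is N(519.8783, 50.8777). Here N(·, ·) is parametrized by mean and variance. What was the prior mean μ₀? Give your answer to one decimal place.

The posterior mean is a precision-weighted average: μ_n = (τ₀μ₀ + τ_data·x̄)/(τ₀+τ_data), with τ₀=1/σ₀² and τ_data=n/σ².
Here τ₀ = 1/186.6 = 0.005359 and τ_data = 6/419.7 = 0.014296, so τ_n = 0.019655.
Rearranging for μ₀: μ₀ = (μ_n·τ_n − τ_data·x̄)/τ₀ = (519.8783·0.019655 − 0.014296·541.5) / 0.005359 = 2.476924/0.005359 ≈ 462.2.

μ₀ = 462.2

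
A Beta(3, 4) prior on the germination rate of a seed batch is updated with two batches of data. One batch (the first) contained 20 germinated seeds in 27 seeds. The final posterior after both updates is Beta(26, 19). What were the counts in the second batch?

3 germinated seeds and 8 non-germinating seeds

Sequential conjugate updates are equivalent to a single update on the pooled data, so total successes = posterior α − prior α and total failures = posterior β − prior β.
Total across both batches: 26−3=23 germinated seeds, 19−4=15 non-germinating seeds.
Subtract the first batch: 23−20=3 germinated seeds and 15−7=8 non-germinating seeds.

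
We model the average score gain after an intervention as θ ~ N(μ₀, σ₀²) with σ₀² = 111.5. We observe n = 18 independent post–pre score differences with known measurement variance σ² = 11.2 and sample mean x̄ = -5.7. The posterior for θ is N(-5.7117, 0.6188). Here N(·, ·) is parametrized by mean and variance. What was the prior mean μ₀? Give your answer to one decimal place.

μ₀ = -7.8

With known observation variance, the Normal–Normal posterior has precision τ_n = τ₀ + n/σ² and mean μ_n = (τ₀μ₀ + (n/σ²)x̄)/τ_n.
Here τ₀ = 1/111.5 = 0.008969 and τ_data = 18/11.2 = 1.607143, so τ_n = 1.616112.
Rearranging for μ₀: μ₀ = (μ_n·τ_n − τ_data·x̄)/τ₀ = (-5.7117·1.616112 − 1.607143·-5.7) / 0.008969 = -0.070032/0.008969 ≈ -7.8.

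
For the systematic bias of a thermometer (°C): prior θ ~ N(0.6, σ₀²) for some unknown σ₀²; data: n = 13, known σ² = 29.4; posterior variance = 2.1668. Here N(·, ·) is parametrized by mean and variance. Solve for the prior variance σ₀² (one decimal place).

σ₀² = 51.7

Posterior precision equals prior precision plus data precision: 1/σ_n² = 1/σ₀² + n/σ².
So 1/σ₀² = 1/2.1668 − 13/29.4 = 0.461510 − 0.442177 = 0.019333.
Hence σ₀² = 1/0.019333 ≈ 51.7.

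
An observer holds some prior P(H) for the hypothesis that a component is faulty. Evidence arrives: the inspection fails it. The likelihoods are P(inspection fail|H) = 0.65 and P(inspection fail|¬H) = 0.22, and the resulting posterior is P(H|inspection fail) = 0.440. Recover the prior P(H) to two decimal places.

P(H) = 0.21

In odds form, posterior odds = prior odds × likelihood ratio, so prior odds = posterior odds ÷ LR.
Posterior odds = 0.440/(1−0.440) = 0.7857. LR = 0.65/0.22 = 2.9545.
Prior odds = 0.7857/2.9545 = 0.2659, so P(H) = 0.2659/(1+0.2659) ≈ 0.21.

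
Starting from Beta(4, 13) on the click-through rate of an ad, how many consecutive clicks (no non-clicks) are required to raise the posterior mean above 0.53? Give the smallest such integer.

After k clicks and 0 non-clicks the posterior is Beta(4+k, 13), with mean (4+k)/(4+13+k).
Set (4+k)/(17+k) > 0.53 and solve: k > (0.53·17 − 4)/(1 − 0.53) = 10.660.
The smallest integer exceeding 10.660 is 11.

k = 11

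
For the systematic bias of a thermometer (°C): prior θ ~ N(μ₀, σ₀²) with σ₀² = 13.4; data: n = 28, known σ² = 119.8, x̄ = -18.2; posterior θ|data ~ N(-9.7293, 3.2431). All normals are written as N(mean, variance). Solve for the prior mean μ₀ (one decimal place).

μ₀ = 16.8

With known observation variance, the Normal–Normal posterior has precision τ_n = τ₀ + n/σ² and mean μ_n = (τ₀μ₀ + (n/σ²)x̄)/τ_n.
Here τ₀ = 1/13.4 = 0.074627 and τ_data = 28/119.8 = 0.233723, so τ_n = 0.308350.
Rearranging for μ₀: μ₀ = (μ_n·τ_n − τ_data·x̄)/τ₀ = (-9.7293·0.308350 − 0.233723·-18.2) / 0.074627 = 1.253729/0.074627 ≈ 16.8.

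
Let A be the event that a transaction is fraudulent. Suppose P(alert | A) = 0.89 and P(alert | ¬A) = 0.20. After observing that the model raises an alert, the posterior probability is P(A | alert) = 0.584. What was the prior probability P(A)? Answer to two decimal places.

In odds form, posterior odds = prior odds × likelihood ratio, so prior odds = posterior odds ÷ LR.
Posterior odds = 0.584/(1−0.584) = 1.4038. LR = 0.89/0.20 = 4.4500.
Prior odds = 1.4038/4.4500 = 0.3155, so P(A) = 0.3155/(1+0.3155) ≈ 0.24.

P(A) = 0.24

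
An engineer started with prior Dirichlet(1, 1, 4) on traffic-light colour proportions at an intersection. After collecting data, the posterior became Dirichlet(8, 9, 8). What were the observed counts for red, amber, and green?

counts (7, 8, 4)

For a Dirichlet(α) prior with multinomial counts c, the posterior is Dirichlet(α + c) componentwise.
Counts are posterior − prior componentwise: 8−1=7, 9−1=8, 8−4=4.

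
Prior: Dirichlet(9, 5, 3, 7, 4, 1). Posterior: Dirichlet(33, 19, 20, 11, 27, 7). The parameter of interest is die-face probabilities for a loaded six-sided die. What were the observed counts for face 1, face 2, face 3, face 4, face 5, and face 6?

For a Dirichlet(α) prior with multinomial counts c, the posterior is Dirichlet(α + c) componentwise.
Counts are posterior − prior componentwise: 33−9=24, 19−5=14, 20−3=17, 11−7=4, 27−4=23, 7−1=6.

counts (24, 14, 17, 4, 23, 6)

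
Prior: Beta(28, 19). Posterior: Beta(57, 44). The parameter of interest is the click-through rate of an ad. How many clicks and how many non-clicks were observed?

29 clicks and 25 non-clicks

A Beta(α, β) prior with s successes and f failures in binomial data gives a Beta(α+s, β+f) posterior.
So s = 57 − 28 = 29 and f = 44 − 19 = 25.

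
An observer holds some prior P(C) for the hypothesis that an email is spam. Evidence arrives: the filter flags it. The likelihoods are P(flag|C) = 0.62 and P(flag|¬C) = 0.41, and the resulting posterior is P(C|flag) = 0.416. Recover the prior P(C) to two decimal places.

Bayes' rule in odds form gives O(C|E) = O(C)·[P(E|C)/P(E|¬C)], hence O(C) = O(C|E)/LR.
Posterior odds = 0.416/(1−0.416) = 0.7123. LR = 0.62/0.41 = 1.5122.
Prior odds = 0.7123/1.5122 = 0.4710, so P(C) = 0.4710/(1+0.4710) ≈ 0.32.

P(C) = 0.32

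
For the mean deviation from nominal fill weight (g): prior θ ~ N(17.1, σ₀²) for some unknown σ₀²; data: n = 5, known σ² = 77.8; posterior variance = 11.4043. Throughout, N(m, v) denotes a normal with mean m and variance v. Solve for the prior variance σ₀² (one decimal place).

For the Normal–Normal model with known σ², precisions add: τ_n = τ₀ + n/σ².
So 1/σ₀² = 1/11.4043 − 5/77.8 = 0.087686 − 0.064267 = 0.023419.
Hence σ₀² = 1/0.023419 ≈ 42.7.

σ₀² = 42.7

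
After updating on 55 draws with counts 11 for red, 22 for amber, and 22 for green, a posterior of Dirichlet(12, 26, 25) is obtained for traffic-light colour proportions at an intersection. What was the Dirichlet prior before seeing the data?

Dirichlet(1, 4, 3)

For a Dirichlet(α) prior with multinomial counts c, the posterior is Dirichlet(α + c) componentwise.
Subtract each count from the matching posterior parameter: 12−11=1, 26−22=4, 25−22=3.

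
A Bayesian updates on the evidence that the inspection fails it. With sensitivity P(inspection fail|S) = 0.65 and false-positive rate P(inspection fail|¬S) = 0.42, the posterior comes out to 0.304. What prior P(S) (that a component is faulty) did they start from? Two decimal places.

Bayes' rule in odds form gives O(S|E) = O(S)·[P(E|S)/P(E|¬S)], hence O(S) = O(S|E)/LR.
Posterior odds = 0.304/(1−0.304) = 0.4368. LR = 0.65/0.42 = 1.5476.
Prior odds = 0.4368/1.5476 = 0.2822, so P(S) = 0.2822/(1+0.2822) ≈ 0.22.

P(S) = 0.22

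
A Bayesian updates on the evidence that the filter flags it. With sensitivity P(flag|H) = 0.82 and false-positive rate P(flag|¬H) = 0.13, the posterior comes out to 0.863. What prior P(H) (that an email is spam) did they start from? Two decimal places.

Bayes' rule in odds form gives O(H|E) = O(H)·[P(E|H)/P(E|¬H)], hence O(H) = O(H|E)/LR.
Posterior odds = 0.863/(1−0.863) = 6.2993. LR = 0.82/0.13 = 6.3077.
Prior odds = 6.2993/6.3077 = 0.9987, so P(H) = 0.9987/(1+0.9987) ≈ 0.50.

P(H) = 0.50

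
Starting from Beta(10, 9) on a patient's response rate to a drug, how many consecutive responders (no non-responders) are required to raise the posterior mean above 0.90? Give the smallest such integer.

k = 72

After k responders and 0 non-responders the posterior is Beta(10+k, 9), with mean (10+k)/(10+9+k).
Set (10+k)/(19+k) > 0.90 and solve: k > (0.90·19 − 10)/(1 − 0.90) = 71.000.
The smallest integer exceeding 71.000 is 72.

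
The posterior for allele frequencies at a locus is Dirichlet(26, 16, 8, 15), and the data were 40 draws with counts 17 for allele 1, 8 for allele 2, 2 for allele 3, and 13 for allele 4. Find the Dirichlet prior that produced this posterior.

For a Dirichlet(α) prior with multinomial counts c, the posterior is Dirichlet(α + c) componentwise.
Subtract each count from the matching posterior parameter: 26−17=9, 16−8=8, 8−2=6, 15−13=2.

Dirichlet(9, 8, 6, 2)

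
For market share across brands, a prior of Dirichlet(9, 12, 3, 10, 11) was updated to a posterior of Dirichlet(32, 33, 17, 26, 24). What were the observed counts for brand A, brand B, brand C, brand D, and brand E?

For a Dirichlet(α) prior with multinomial counts c, the posterior is Dirichlet(α + c) componentwise.
Counts are posterior − prior componentwise: 32−9=23, 33−12=21, 17−3=14, 26−10=16, 24−11=13.

counts (23, 21, 14, 16, 13)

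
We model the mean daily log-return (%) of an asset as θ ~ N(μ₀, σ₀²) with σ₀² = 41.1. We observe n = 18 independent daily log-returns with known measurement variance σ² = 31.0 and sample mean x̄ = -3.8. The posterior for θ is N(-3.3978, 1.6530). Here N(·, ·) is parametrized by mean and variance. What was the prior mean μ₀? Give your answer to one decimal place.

With known observation variance, the Normal–Normal posterior has precision τ_n = τ₀ + n/σ² and mean μ_n = (τ₀μ₀ + (n/σ²)x̄)/τ_n.
Here τ₀ = 1/41.1 = 0.024331 and τ_data = 18/31.0 = 0.580645, so τ_n = 0.604976.
Rearranging for μ₀: μ₀ = (μ_n·τ_n − τ_data·x̄)/τ₀ = (-3.3978·0.604976 − 0.580645·-3.8) / 0.024331 = 0.150864/0.024331 ≈ 6.2.

μ₀ = 6.2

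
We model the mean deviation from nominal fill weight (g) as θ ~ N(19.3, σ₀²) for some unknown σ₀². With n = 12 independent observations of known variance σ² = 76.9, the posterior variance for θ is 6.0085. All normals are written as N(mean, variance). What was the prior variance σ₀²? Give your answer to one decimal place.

σ₀² = 96.3

Posterior precision equals prior precision plus data precision: 1/σ_n² = 1/σ₀² + n/σ².
So 1/σ₀² = 1/6.0085 − 12/76.9 = 0.166431 − 0.156047 = 0.010384.
Hence σ₀² = 1/0.010384 ≈ 96.3.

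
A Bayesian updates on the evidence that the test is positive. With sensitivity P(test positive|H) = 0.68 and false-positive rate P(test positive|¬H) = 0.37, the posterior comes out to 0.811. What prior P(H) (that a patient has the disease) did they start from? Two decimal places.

P(H) = 0.70

Bayes' rule in odds form gives O(H|E) = O(H)·[P(E|H)/P(E|¬H)], hence O(H) = O(H|E)/LR.
Posterior odds = 0.811/(1−0.811) = 4.2910. LR = 0.68/0.37 = 1.8378.
Prior odds = 4.2910/1.8378 = 2.3349, so P(H) = 2.3349/(1+2.3349) ≈ 0.70.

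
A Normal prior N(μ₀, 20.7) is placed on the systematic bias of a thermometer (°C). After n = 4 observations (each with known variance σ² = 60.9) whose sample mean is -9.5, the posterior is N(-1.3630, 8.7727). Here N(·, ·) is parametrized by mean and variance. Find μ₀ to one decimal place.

With known observation variance, the Normal–Normal posterior has precision τ_n = τ₀ + n/σ² and mean μ_n = (τ₀μ₀ + (n/σ²)x̄)/τ_n.
Here τ₀ = 1/20.7 = 0.048309 and τ_data = 4/60.9 = 0.065681, so τ_n = 0.113990.
Rearranging for μ₀: μ₀ = (μ_n·τ_n − τ_data·x̄)/τ₀ = (-1.3630·0.113990 − 0.065681·-9.5) / 0.048309 = 0.468601/0.048309 ≈ 9.7.

μ₀ = 9.7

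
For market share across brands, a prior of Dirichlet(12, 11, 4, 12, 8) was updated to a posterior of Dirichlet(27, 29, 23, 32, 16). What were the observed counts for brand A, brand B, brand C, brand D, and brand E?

For a Dirichlet(α) prior with multinomial counts c, the posterior is Dirichlet(α + c) componentwise.
Counts are posterior − prior componentwise: 27−12=15, 29−11=18, 23−4=19, 32−12=20, 16−8=8.

counts (15, 18, 19, 20, 8)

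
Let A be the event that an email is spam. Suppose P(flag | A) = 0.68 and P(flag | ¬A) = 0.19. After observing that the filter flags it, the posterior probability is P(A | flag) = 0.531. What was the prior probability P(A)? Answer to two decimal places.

Bayes' rule in odds form gives O(A|E) = O(A)·[P(E|A)/P(E|¬A)], hence O(A) = O(A|E)/LR.
Posterior odds = 0.531/(1−0.531) = 1.1322. LR = 0.68/0.19 = 3.5789.
Prior odds = 1.1322/3.5789 = 0.3164, so P(A) = 0.3164/(1+0.3164) ≈ 0.24.

P(A) = 0.24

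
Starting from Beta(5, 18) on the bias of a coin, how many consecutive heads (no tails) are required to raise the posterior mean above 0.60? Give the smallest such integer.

After k heads and 0 tails the posterior is Beta(5+k, 18), with mean (5+k)/(5+18+k).
Set (5+k)/(23+k) > 0.60 and solve: k > (0.60·23 − 5)/(1 − 0.60) = 22.000.
The smallest integer exceeding 22.000 is 23, and checking k=23: (28)/(46) = 0.6087 > 0.60.

k = 23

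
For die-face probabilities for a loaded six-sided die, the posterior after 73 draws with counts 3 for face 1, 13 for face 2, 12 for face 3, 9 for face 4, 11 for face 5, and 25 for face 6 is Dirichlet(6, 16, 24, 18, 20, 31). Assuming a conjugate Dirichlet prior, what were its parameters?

Dirichlet(3, 3, 12, 9, 9, 6)

For a Dirichlet(α) prior with multinomial counts c, the posterior is Dirichlet(α + c) componentwise.
Subtract each count from the matching posterior parameter: 6−3=3, 16−13=3, 24−12=12, 18−9=9, 20−11=9, 31−25=6.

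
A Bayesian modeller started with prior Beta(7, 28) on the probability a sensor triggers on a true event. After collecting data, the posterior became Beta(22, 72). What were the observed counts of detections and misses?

Beta is conjugate to the binomial likelihood: posterior = Beta(a+s, b+f).
Match parameters: s=22−7=15, f=72−28=44.

15 detections and 44 misses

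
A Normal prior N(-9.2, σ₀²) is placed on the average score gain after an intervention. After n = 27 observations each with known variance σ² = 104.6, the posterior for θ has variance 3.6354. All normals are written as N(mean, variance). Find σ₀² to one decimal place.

σ₀² = 59.0

For the Normal–Normal model with known σ², precisions add: τ_n = τ₀ + n/σ².
So 1/σ₀² = 1/3.6354 − 27/104.6 = 0.275073 − 0.258126 = 0.016947.
Hence σ₀² = 1/0.016947 ≈ 59.0.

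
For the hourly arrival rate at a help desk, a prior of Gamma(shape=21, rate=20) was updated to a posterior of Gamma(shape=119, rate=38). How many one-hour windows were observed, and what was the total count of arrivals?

n = 18 one-hour windows with total 98 arrivals

A Gamma(α, β) prior (rate parametrization) on a Poisson rate with n observations summing to S gives posterior Gamma(α+S, β+n).
Matching: Σxᵢ = 119 − 21 = 98 and n = 38 − 20 = 18.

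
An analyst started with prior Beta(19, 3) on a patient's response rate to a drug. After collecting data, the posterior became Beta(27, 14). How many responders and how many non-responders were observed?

8 responders and 11 non-responders

Beta is conjugate to the binomial likelihood: posterior = Beta(a+s, b+f).
Match parameters: s=27−19=8, f=14−3=11.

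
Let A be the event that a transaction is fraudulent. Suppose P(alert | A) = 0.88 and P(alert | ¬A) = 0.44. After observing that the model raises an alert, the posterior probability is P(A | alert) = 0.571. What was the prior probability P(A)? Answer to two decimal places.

In odds form, posterior odds = prior odds × likelihood ratio, so prior odds = posterior odds ÷ LR.
Posterior odds = 0.571/(1−0.571) = 1.3310. LR = 0.88/0.44 = 2.0000.
Prior odds = 1.3310/2.0000 = 0.6655, so P(A) = 0.6655/(1+0.6655) ≈ 0.40.

P(A) = 0.40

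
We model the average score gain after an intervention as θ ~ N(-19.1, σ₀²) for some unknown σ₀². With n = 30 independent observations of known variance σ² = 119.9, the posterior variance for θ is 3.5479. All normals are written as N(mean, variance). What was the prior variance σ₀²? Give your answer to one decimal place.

σ₀² = 31.6

For the Normal–Normal model with known σ², precisions add: τ_n = τ₀ + n/σ².
So 1/σ₀² = 1/3.5479 − 30/119.9 = 0.281857 − 0.250209 = 0.031648.
Hence σ₀² = 1/0.031648 ≈ 31.6.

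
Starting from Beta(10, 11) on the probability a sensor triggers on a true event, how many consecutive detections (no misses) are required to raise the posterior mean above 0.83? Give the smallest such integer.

k = 44

After k detections and 0 misses the posterior is Beta(10+k, 11), with mean (10+k)/(10+11+k).
Set (10+k)/(21+k) > 0.83 and solve: k > (0.83·21 − 10)/(1 − 0.83) = 43.706.
The smallest integer exceeding 43.706 is 44, and checking k=44: (54)/(65) = 0.8308 > 0.83.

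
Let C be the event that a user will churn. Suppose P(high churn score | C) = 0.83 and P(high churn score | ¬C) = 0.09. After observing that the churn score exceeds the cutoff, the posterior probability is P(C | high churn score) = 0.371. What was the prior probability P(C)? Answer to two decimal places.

P(C) = 0.06

In odds form, posterior odds = prior odds × likelihood ratio, so prior odds = posterior odds ÷ LR.
Posterior odds = 0.371/(1−0.371) = 0.5898. LR = 0.83/0.09 = 9.2222.
Prior odds = 0.5898/9.2222 = 0.0640, so P(C) = 0.0640/(1+0.0640) ≈ 0.06.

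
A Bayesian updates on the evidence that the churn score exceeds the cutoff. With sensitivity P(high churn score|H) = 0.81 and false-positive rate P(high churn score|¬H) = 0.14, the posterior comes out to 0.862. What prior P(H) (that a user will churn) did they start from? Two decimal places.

P(H) = 0.52

In odds form, posterior odds = prior odds × likelihood ratio, so prior odds = posterior odds ÷ LR.
Posterior odds = 0.862/(1−0.862) = 6.2464. LR = 0.81/0.14 = 5.7857.
Prior odds = 6.2464/5.7857 = 1.0796, so P(H) = 1.0796/(1+1.0796) ≈ 0.52.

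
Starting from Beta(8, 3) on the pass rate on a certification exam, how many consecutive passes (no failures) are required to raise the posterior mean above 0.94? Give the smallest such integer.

k = 40

After k passes and 0 failures the posterior is Beta(8+k, 3), with mean (8+k)/(8+3+k).
Set (8+k)/(11+k) > 0.94 and solve: k > (0.94·11 − 8)/(1 − 0.94) = 39.000.
The smallest integer exceeding 39.000 is 40.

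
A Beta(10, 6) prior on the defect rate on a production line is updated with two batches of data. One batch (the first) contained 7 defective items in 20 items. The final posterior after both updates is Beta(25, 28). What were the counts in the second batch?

Sequential conjugate updates are equivalent to a single update on the pooled data, so total successes = posterior α − prior α and total failures = posterior β − prior β.
Total across both batches: 25−10=15 defective items, 28−6=22 good items.
Subtract the first batch: 15−7=8 defective items and 22−13=9 good items.

8 defective items and 9 good items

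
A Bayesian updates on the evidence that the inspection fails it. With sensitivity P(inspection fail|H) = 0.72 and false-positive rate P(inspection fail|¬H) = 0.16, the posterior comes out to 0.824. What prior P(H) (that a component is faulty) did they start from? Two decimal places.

P(H) = 0.51

Bayes' rule in odds form gives O(H|E) = O(H)·[P(E|H)/P(E|¬H)], hence O(H) = O(H|E)/LR.
Posterior odds = 0.824/(1−0.824) = 4.6818. LR = 0.72/0.16 = 4.5000.
Prior odds = 4.6818/4.5000 = 1.0404, so P(H) = 1.0404/(1+1.0404) ≈ 0.51.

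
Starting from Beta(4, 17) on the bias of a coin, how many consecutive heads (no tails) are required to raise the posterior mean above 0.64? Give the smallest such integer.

k = 27

After k heads and 0 tails the posterior is Beta(4+k, 17), with mean (4+k)/(4+17+k).
Set (4+k)/(21+k) > 0.64 and solve: k > (0.64·21 − 4)/(1 − 0.64) = 26.222.
The smallest integer exceeding 26.222 is 27.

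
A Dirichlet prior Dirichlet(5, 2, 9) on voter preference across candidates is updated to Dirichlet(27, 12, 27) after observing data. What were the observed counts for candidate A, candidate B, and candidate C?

counts (22, 10, 18)

For a Dirichlet(α) prior with multinomial counts c, the posterior is Dirichlet(α + c) componentwise.
Counts are posterior − prior componentwise: 27−5=22, 12−2=10, 27−9=18.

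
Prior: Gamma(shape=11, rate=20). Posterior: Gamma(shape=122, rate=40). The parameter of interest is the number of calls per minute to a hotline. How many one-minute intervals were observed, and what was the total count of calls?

Gamma–Poisson conjugacy: posterior shape = α + Σxᵢ, posterior rate = β + n.
Matching: Σxᵢ = 122 − 11 = 111 and n = 40 − 20 = 20.

n = 20 one-minute intervals with total 111 calls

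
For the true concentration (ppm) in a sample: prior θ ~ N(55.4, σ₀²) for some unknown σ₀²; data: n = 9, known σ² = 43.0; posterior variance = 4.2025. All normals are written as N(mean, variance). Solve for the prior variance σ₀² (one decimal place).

Posterior precision equals prior precision plus data precision: 1/σ_n² = 1/σ₀² + n/σ².
So 1/σ₀² = 1/4.2025 − 9/43.0 = 0.237954 − 0.209302 = 0.028652.
Hence σ₀² = 1/0.028652 ≈ 34.9.

σ₀² = 34.9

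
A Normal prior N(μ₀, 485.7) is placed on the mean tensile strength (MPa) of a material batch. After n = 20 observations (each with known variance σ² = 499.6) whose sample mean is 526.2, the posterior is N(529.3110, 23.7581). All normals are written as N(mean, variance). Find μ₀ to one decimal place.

The posterior mean is a precision-weighted average: μ_n = (τ₀μ₀ + τ_data·x̄)/(τ₀+τ_data), with τ₀=1/σ₀² and τ_data=n/σ².
Here τ₀ = 1/485.7 = 0.002059 and τ_data = 20/499.6 = 0.040032, so τ_n = 0.042091.
Rearranging for μ₀: μ₀ = (μ_n·τ_n − τ_data·x̄)/τ₀ = (529.3110·0.042091 − 0.040032·526.2) / 0.002059 = 1.214391/0.002059 ≈ 589.8.

μ₀ = 589.8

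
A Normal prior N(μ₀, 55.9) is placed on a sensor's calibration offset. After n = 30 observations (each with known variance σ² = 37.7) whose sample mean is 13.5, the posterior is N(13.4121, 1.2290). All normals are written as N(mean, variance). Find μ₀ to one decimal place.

μ₀ = 9.5

With known observation variance, the Normal–Normal posterior has precision τ_n = τ₀ + n/σ² and mean μ_n = (τ₀μ₀ + (n/σ²)x̄)/τ_n.
Here τ₀ = 1/55.9 = 0.017889 and τ_data = 30/37.7 = 0.795756, so τ_n = 0.813645.
Rearranging for μ₀: μ₀ = (μ_n·τ_n − τ_data·x̄)/τ₀ = (13.4121·0.813645 − 0.795756·13.5) / 0.017889 = 0.169982/0.017889 ≈ 9.5.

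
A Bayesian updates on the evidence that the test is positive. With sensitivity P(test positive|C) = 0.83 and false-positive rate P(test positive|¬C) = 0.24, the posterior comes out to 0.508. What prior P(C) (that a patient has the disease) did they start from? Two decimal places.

P(C) = 0.23

In odds form, posterior odds = prior odds × likelihood ratio, so prior odds = posterior odds ÷ LR.
Posterior odds = 0.508/(1−0.508) = 1.0325. LR = 0.83/0.24 = 3.4583.
Prior odds = 1.0325/3.4583 = 0.2986, so P(C) = 0.2986/(1+0.2986) ≈ 0.23.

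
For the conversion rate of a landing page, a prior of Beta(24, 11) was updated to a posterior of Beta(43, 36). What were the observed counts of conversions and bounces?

A Beta(a, b) prior with s successes and f failures in binomial data gives a Beta(a+s, b+f) posterior.
So s = 43 − 24 = 19 and f = 36 − 11 = 25.

19 conversions and 25 bounces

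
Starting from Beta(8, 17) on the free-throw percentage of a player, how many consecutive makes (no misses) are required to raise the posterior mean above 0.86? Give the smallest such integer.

k = 97

After k makes and 0 misses the posterior is Beta(8+k, 17), with mean (8+k)/(8+17+k).
Set (8+k)/(25+k) > 0.86 and solve: k > (0.86·25 − 8)/(1 − 0.86) = 96.429.
The smallest integer exceeding 96.429 is 97, and checking k=97: (105)/(122) = 0.8607 > 0.86.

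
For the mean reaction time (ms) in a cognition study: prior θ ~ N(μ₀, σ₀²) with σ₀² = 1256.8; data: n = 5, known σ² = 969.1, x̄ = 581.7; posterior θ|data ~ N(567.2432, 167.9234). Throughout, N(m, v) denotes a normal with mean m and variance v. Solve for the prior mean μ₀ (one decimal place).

With known observation variance, the Normal–Normal posterior has precision τ_n = τ₀ + n/σ² and mean μ_n = (τ₀μ₀ + (n/σ²)x̄)/τ_n.
Here τ₀ = 1/1256.8 = 0.000796 and τ_data = 5/969.1 = 0.005159, so τ_n = 0.005955.
Rearranging for μ₀: μ₀ = (μ_n·τ_n − τ_data·x̄)/τ₀ = (567.2432·0.005955 − 0.005159·581.7) / 0.000796 = 0.376943/0.000796 ≈ 473.5.

μ₀ = 473.5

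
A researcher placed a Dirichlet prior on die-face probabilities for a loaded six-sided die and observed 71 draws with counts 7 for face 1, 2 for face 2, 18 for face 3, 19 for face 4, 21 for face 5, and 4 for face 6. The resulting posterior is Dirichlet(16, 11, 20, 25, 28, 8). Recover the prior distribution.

For a Dirichlet(α) prior with multinomial counts c, the posterior is Dirichlet(α + c) componentwise.
Subtract each count from the matching posterior parameter: 16−7=9, 11−2=9, 20−18=2, 25−19=6, 28−21=7, 8−4=4.

Dirichlet(9, 9, 2, 6, 7, 4)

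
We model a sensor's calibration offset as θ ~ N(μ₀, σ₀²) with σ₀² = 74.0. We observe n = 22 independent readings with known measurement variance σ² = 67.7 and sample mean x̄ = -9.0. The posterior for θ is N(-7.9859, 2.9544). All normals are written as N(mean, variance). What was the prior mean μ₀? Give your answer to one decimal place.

μ₀ = 16.4

The posterior mean is a precision-weighted average: μ_n = (τ₀μ₀ + τ_data·x̄)/(τ₀+τ_data), with τ₀=1/σ₀² and τ_data=n/σ².
Here τ₀ = 1/74.0 = 0.013514 and τ_data = 22/67.7 = 0.324963, so τ_n = 0.338477.
Rearranging for μ₀: μ₀ = (μ_n·τ_n − τ_data·x̄)/τ₀ = (-7.9859·0.338477 − 0.324963·-9.0) / 0.013514 = 0.221624/0.013514 ≈ 16.4.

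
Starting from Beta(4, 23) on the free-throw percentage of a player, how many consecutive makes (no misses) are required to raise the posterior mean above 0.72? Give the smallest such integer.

k = 56

After k makes and 0 misses the posterior is Beta(4+k, 23), with mean (4+k)/(4+23+k).
Set (4+k)/(27+k) > 0.72 and solve: k > (0.72·27 − 4)/(1 − 0.72) = 55.143.
The smallest integer exceeding 55.143 is 56.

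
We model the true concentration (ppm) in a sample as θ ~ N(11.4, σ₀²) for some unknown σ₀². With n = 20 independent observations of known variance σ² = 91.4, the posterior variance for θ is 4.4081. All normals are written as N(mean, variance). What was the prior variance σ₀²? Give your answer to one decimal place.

σ₀² = 124.4

For the Normal–Normal model with known σ², precisions add: τ_n = τ₀ + n/σ².
So 1/σ₀² = 1/4.4081 − 20/91.4 = 0.226855 − 0.218818 = 0.008037.
Hence σ₀² = 1/0.008037 ≈ 124.4.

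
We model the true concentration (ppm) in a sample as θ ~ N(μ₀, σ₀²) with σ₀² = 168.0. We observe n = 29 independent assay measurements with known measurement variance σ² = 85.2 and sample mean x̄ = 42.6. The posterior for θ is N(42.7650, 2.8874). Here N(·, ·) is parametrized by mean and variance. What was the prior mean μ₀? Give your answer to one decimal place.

μ₀ = 52.2

The posterior mean is a precision-weighted average: μ_n = (τ₀μ₀ + τ_data·x̄)/(τ₀+τ_data), with τ₀=1/σ₀² and τ_data=n/σ².
Here τ₀ = 1/168.0 = 0.005952 and τ_data = 29/85.2 = 0.340376, so τ_n = 0.346328.
Rearranging for μ₀: μ₀ = (μ_n·τ_n − τ_data·x̄)/τ₀ = (42.7650·0.346328 − 0.340376·42.6) / 0.005952 = 0.310699/0.005952 ≈ 52.2.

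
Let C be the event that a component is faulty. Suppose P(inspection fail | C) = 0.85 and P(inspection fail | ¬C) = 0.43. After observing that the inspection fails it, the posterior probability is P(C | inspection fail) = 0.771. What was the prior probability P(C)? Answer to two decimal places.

P(C) = 0.63

In odds form, posterior odds = prior odds × likelihood ratio, so prior odds = posterior odds ÷ LR.
Posterior odds = 0.771/(1−0.771) = 3.3668. LR = 0.85/0.43 = 1.9767.
Prior odds = 3.3668/1.9767 = 1.7032, so P(C) = 1.7032/(1+1.7032) ≈ 0.63.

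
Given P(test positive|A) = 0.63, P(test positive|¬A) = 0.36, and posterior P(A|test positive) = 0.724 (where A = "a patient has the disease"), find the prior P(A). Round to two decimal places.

P(A) = 0.60

Bayes' rule in odds form gives O(A|E) = O(A)·[P(E|A)/P(E|¬A)], hence O(A) = O(A|E)/LR.
Posterior odds = 0.724/(1−0.724) = 2.6232. LR = 0.63/0.36 = 1.7500.
Prior odds = 2.6232/1.7500 = 1.4990, so P(A) = 1.4990/(1+1.4990) ≈ 0.60.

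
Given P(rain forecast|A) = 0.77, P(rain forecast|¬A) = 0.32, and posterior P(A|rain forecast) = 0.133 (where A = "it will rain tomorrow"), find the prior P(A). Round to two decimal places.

Bayes' rule in odds form gives O(A|E) = O(A)·[P(E|A)/P(E|¬A)], hence O(A) = O(A|E)/LR.
Posterior odds = 0.133/(1−0.133) = 0.1534. LR = 0.77/0.32 = 2.4062.
Prior odds = 0.1534/2.4062 = 0.0638, so P(A) = 0.0638/(1+0.0638) ≈ 0.06.

P(A) = 0.06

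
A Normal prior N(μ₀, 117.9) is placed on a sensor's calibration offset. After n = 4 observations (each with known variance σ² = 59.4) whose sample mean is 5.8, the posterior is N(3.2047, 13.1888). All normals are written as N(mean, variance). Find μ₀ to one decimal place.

The posterior mean is a precision-weighted average: μ_n = (τ₀μ₀ + τ_data·x̄)/(τ₀+τ_data), with τ₀=1/σ₀² and τ_data=n/σ².
Here τ₀ = 1/117.9 = 0.008482 and τ_data = 4/59.4 = 0.067340, so τ_n = 0.075822.
Rearranging for μ₀: μ₀ = (μ_n·τ_n − τ_data·x̄)/τ₀ = (3.2047·0.075822 − 0.067340·5.8) / 0.008482 = -0.147585/0.008482 ≈ -17.4.

μ₀ = -17.4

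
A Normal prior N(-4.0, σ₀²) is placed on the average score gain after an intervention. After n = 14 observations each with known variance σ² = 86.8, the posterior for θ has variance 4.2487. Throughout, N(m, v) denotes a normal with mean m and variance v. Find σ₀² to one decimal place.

Posterior precision equals prior precision plus data precision: 1/σ_n² = 1/σ₀² + n/σ².
So 1/σ₀² = 1/4.2487 − 14/86.8 = 0.235366 − 0.161290 = 0.074076.
Hence σ₀² = 1/0.074076 ≈ 13.5.

σ₀² = 13.5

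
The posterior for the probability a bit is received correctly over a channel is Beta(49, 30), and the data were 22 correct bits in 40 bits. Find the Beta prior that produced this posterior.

A Beta(a, b) prior with s successes and f failures in binomial data gives a Beta(a+s, b+f) posterior.
So a = 49 − 22 = 27 and b = 30 − 18 = 12.

Beta(27, 12)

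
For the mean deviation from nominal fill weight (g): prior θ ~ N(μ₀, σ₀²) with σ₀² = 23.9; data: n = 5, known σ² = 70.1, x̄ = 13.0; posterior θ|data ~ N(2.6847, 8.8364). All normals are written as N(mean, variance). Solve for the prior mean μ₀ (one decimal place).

The posterior mean is a precision-weighted average: μ_n = (τ₀μ₀ + τ_data·x̄)/(τ₀+τ_data), with τ₀=1/σ₀² and τ_data=n/σ².
Here τ₀ = 1/23.9 = 0.041841 and τ_data = 5/70.1 = 0.071327, so τ_n = 0.113168.
Rearranging for μ₀: μ₀ = (μ_n·τ_n − τ_data·x̄)/τ₀ = (2.6847·0.113168 − 0.071327·13.0) / 0.041841 = -0.623429/0.041841 ≈ -14.9.

μ₀ = -14.9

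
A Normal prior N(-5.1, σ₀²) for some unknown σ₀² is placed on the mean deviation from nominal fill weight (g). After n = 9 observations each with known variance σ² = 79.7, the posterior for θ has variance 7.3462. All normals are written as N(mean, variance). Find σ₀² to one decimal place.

Posterior precision equals prior precision plus data precision: 1/σ_n² = 1/σ₀² + n/σ².
So 1/σ₀² = 1/7.3462 − 9/79.7 = 0.136125 − 0.112923 = 0.023202.
Hence σ₀² = 1/0.023202 ≈ 43.1.

σ₀² = 43.1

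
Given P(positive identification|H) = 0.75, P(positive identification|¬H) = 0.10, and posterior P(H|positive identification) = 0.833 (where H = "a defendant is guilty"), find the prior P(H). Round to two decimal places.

In odds form, posterior odds = prior odds × likelihood ratio, so prior odds = posterior odds ÷ LR.
Posterior odds = 0.833/(1−0.833) = 4.9880. LR = 0.75/0.10 = 7.5000.
Prior odds = 4.9880/7.5000 = 0.6651, so P(H) = 0.6651/(1+0.6651) ≈ 0.40.

P(H) = 0.40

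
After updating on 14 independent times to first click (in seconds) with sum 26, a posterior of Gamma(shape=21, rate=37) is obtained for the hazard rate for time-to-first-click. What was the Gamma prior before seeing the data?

Gamma–exponential conjugacy: posterior shape = α + n, posterior rate = β + Σtᵢ.
So α = 21 − 14 = 7 and β = 37 − 26 = 11.

Gamma(shape=7, rate=11)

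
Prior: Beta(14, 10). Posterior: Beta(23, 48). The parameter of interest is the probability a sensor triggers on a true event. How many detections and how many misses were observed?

A Beta(α, β) prior with s successes and f failures in binomial data gives a Beta(α+s, β+f) posterior.
So s = 23 − 14 = 9 and f = 48 − 10 = 38.

9 detections and 38 misses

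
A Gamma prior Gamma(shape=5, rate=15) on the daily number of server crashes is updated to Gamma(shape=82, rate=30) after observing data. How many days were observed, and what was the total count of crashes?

n = 15 days with total 77 crashes

A Gamma(α, β) prior (rate parametrization) on a Poisson rate with n observations summing to S gives posterior Gamma(α+S, β+n).
Matching: Σxᵢ = 82 − 5 = 77 and n = 30 − 15 = 15.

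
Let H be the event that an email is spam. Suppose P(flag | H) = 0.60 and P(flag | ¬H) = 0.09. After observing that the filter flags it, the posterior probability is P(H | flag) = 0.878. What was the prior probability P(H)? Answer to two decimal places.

P(H) = 0.52

In odds form, posterior odds = prior odds × likelihood ratio, so prior odds = posterior odds ÷ LR.
Posterior odds = 0.878/(1−0.878) = 7.1967. LR = 0.60/0.09 = 6.6667.
Prior odds = 7.1967/6.6667 = 1.0795, so P(H) = 1.0795/(1+1.0795) ≈ 0.52.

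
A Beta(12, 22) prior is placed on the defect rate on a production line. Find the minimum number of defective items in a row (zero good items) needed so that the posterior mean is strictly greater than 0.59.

k = 20

After k defective items and 0 good items the posterior is Beta(12+k, 22), with mean (12+k)/(12+22+k).
Set (12+k)/(34+k) > 0.59 and solve: k > (0.59·34 − 12)/(1 − 0.59) = 19.659.
The smallest integer exceeding 19.659 is 20.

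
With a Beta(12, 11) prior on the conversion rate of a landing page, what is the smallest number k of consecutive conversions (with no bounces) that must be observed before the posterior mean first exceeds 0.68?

k = 12

After k conversions and 0 bounces the posterior is Beta(12+k, 11), with mean (12+k)/(12+11+k).
Set (12+k)/(23+k) > 0.68 and solve: k > (0.68·23 − 12)/(1 − 0.68) = 11.375.
The smallest integer exceeding 11.375 is 12, and checking k=12: (24)/(35) = 0.6857 > 0.68.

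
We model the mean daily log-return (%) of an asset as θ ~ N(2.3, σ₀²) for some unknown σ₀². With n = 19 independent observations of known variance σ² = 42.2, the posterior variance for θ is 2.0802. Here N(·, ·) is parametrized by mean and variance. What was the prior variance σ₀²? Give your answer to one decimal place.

σ₀² = 32.8

For the Normal–Normal model with known σ², precisions add: τ_n = τ₀ + n/σ².
So 1/σ₀² = 1/2.0802 − 19/42.2 = 0.480723 − 0.450237 = 0.030486.
Hence σ₀² = 1/0.030486 ≈ 32.8.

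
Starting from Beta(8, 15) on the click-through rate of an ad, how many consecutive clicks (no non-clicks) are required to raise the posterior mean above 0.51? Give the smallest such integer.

After k clicks and 0 non-clicks the posterior is Beta(8+k, 15), with mean (8+k)/(8+15+k).
Set (8+k)/(23+k) > 0.51 and solve: k > (0.51·23 − 8)/(1 − 0.51) = 7.612.
The smallest integer exceeding 7.612 is 8.

k = 8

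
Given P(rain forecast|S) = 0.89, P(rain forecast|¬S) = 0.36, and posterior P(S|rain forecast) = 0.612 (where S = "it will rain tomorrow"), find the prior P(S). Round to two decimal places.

P(S) = 0.39

Bayes' rule in odds form gives O(S|E) = O(S)·[P(E|S)/P(E|¬S)], hence O(S) = O(S|E)/LR.
Posterior odds = 0.612/(1−0.612) = 1.5773. LR = 0.89/0.36 = 2.4722.
Prior odds = 1.5773/2.4722 = 0.6380, so P(S) = 0.6380/(1+0.6380) ≈ 0.39.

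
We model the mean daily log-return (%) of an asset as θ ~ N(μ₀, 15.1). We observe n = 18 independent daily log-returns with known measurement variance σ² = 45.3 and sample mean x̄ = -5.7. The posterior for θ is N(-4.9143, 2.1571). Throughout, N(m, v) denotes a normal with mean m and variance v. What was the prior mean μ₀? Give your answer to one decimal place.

μ₀ = -0.2

With known observation variance, the Normal–Normal posterior has precision τ_n = τ₀ + n/σ² and mean μ_n = (τ₀μ₀ + (n/σ²)x̄)/τ_n.
Here τ₀ = 1/15.1 = 0.066225 and τ_data = 18/45.3 = 0.397351, so τ_n = 0.463576.
Rearranging for μ₀: μ₀ = (μ_n·τ_n − τ_data·x̄)/τ₀ = (-4.9143·0.463576 − 0.397351·-5.7) / 0.066225 = -0.013251/0.066225 ≈ -0.2.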